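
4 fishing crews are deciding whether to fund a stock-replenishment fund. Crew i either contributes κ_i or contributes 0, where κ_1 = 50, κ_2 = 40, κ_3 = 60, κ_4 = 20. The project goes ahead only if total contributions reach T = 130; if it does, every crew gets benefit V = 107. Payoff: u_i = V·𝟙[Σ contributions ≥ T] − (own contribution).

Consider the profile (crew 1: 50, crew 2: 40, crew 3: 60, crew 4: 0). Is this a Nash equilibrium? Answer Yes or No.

Total = 150 ≥ 130: provided.
Crew 1 (pledges 50, payoff 57): dropping to 0 → total 100, payoff 0. No gain.
Crew 2 (pledges 40, payoff 67): dropping to 0 → total 110, payoff 0. No gain.
Crew 3 (pledges 60, payoff 47): dropping to 0 → total 90, payoff 0. No gain.
Crew 4 (pledges 0, payoff 107): pledging 20 → total 170, payoff 87. No gain.

Yes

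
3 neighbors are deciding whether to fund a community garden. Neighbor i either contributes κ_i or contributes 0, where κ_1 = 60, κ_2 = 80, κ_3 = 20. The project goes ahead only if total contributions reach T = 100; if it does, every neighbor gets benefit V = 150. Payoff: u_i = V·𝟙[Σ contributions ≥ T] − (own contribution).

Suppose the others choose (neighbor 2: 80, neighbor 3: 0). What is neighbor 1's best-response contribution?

Others' total = 80. Contributing 60 brings total to 140 ≥ 100: gain V − κ_1 = 90.
Best response: 60.

60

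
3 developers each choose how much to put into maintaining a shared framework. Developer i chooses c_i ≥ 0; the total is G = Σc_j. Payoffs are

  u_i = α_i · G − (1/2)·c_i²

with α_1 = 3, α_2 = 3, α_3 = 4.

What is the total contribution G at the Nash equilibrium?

10

Developer i's FOC: ∂u_i/∂c_i = α_i − c_i = 0, so c_i* = α_i.
NE contributions = (3, 3, 4); G = 10.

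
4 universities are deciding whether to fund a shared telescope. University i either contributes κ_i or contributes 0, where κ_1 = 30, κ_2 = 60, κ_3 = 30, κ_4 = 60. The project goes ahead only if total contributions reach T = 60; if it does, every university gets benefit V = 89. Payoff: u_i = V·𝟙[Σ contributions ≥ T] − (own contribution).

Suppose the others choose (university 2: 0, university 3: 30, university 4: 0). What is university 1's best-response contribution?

Others' total = 30. Contributing 30 brings total to 60 ≥ 60: gain V − κ_1 = 59.
Best response: 30.

30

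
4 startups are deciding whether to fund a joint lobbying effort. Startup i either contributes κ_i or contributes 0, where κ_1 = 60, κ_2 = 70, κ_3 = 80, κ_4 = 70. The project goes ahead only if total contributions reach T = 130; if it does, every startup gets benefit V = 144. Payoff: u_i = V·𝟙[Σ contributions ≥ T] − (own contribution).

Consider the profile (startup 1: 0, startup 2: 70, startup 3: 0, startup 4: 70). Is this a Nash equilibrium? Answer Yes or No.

Yes

Total = 140 ≥ 130: provided.
Startup 1 (pledges 0, payoff 144): pledging 60 → total 200, payoff 84. No gain.
Startup 2 (pledges 70, payoff 74): dropping to 0 → total 70, payoff 0. No gain.
Startup 3 (pledges 0, payoff 144): pledging 80 → total 220, payoff 64. No gain.
Startup 4 (pledges 70, payoff 74): dropping to 0 → total 70, payoff 0. No gain.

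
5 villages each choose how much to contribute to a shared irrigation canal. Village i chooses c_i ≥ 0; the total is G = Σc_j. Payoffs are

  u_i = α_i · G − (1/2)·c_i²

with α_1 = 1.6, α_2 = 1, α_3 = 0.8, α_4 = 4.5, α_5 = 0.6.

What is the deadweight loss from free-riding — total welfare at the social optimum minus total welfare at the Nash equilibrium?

Village i's FOC: ∂u_i/∂c_i = α_i − c_i = 0, so c_i* = α_i.
NE contributions = (1.6, 1, 0.8, 4.5, 0.6); G = 8.5.
W^NE = (Σα)·G − ½Σα_i² = 8.5² − ½·24.81 = 59.845.
Planner sets c_i = Σα_j = 8.5 for every i, so G^SO = 5·8.5 = 42.5.
W^SO = (Σα)·G^SO − ½·5·(Σα)² = (5/2)·8.5² = 180.625.
Deadweight loss = W^SO − W^NE = 120.78.

120.78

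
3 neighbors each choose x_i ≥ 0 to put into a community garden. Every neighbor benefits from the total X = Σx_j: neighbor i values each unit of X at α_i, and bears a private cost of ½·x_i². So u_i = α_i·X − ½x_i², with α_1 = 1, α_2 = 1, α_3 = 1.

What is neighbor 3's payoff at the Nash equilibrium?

Neighbor i's FOC: ∂u_i/∂x_i = α_i − x_i = 0, so x_i* = α_i.
NE contributions = (1, 1, 1); X = 3.
u_3 = α_3·X − ½·(x_3)² = 1·3 − ½·1² = 2.5.

2.5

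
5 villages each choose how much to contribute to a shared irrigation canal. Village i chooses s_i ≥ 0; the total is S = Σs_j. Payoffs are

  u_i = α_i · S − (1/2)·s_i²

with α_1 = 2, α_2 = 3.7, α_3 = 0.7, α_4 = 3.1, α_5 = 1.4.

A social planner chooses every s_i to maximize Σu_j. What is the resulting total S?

54.5

Planner FOC: ∂(Σu_j)/∂s_i = (Σα_j) − s_i = 0, so s_i^SO = Σα_j = 10.9 for every i; S^SO = 54.5.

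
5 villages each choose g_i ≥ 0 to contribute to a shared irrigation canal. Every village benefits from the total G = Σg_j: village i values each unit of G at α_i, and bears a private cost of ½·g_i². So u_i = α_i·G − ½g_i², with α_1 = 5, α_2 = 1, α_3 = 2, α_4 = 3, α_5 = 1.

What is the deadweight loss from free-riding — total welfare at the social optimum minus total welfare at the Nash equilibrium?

Village i's FOC: ∂u_i/∂g_i = α_i − g_i = 0, so g_i* = α_i.
NE contributions = (5, 1, 2, 3, 1); G = 12.
W^NE = (Σα)·G − ½Σα_i² = 12² − ½·40 = 124.
Planner sets g_i = Σα_j = 12 for every i, so G^SO = 5·12 = 60.
W^SO = (Σα)·G^SO − ½·5·(Σα)² = (5/2)·12² = 360.
Deadweight loss = W^SO − W^NE = 236.

236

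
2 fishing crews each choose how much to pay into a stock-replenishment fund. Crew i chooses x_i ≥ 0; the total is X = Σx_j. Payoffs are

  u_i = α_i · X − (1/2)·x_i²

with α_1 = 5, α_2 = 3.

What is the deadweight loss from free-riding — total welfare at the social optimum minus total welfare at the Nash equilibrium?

Crew i's FOC: ∂u_i/∂x_i = α_i − x_i = 0, so x_i* = α_i.
NE contributions = (5, 3); X = 8.
W^NE = (Σα)·X − ½Σα_i² = 8² − ½·34 = 47.
Planner sets x_i = Σα_j = 8 for every i, so X^SO = 2·8 = 16.
W^SO = (Σα)·X^SO − ½·2·(Σα)² = (2/2)·8² = 64.
Deadweight loss = W^SO − W^NE = 17.

17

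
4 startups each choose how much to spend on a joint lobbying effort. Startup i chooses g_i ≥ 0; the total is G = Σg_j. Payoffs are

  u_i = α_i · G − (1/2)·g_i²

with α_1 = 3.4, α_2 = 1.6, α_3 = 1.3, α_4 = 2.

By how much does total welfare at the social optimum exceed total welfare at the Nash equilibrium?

78.795

Startup i's FOC: ∂u_i/∂g_i = α_i − g_i = 0, so g_i* = α_i.
NE contributions = (3.4, 1.6, 1.3, 2); G = 8.3.
W^NE = (Σα)·G − ½Σα_i² = 8.3² − ½·19.81 = 58.985.
Planner sets g_i = Σα_j = 8.3 for every i, so G^SO = 4·8.3 = 33.2.
W^SO = (Σα)·G^SO − ½·4·(Σα)² = (4/2)·8.3² = 137.78.
Deadweight loss = W^SO − W^NE = 78.795.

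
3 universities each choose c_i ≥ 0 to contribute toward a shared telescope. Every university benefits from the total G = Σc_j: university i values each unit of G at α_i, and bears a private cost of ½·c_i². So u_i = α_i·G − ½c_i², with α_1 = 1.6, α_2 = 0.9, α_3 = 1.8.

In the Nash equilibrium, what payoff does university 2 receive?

3.465

University i's FOC: ∂u_i/∂c_i = α_i − c_i = 0, so c_i* = α_i.
NE contributions = (1.6, 0.9, 1.8); G = 4.3.
u_2 = α_2·G − ½·(c_2)² = 0.9·4.3 − ½·0.9² = 3.465.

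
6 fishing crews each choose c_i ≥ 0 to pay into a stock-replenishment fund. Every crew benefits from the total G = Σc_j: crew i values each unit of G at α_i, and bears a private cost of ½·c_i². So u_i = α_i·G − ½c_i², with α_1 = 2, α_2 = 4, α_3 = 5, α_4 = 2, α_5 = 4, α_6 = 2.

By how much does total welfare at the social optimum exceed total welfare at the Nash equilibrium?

756.5

Crew i's FOC: ∂u_i/∂c_i = α_i − c_i = 0, so c_i* = α_i.
NE contributions = (2, 4, 5, 2, 4, 2); G = 19.
W^NE = (Σα)·G − ½Σα_i² = 19² − ½·69 = 326.5.
Planner sets c_i = Σα_j = 19 for every i, so G^SO = 6·19 = 114.
W^SO = (Σα)·G^SO − ½·6·(Σα)² = (6/2)·19² = 1083.
Deadweight loss = W^SO − W^NE = 756.5.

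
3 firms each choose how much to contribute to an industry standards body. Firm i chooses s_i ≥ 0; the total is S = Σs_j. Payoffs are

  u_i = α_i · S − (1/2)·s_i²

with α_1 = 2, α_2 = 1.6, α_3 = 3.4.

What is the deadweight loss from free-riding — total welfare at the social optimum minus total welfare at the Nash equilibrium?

33.56

Firm i's FOC: ∂u_i/∂s_i = α_i − s_i = 0, so s_i* = α_i.
NE contributions = (2, 1.6, 3.4); S = 7.
W^NE = (Σα)·S − ½Σα_i² = 7² − ½·18.12 = 39.94.
Planner sets s_i = Σα_j = 7 for every i, so S^SO = 3·7 = 21.
W^SO = (Σα)·S^SO − ½·3·(Σα)² = (3/2)·7² = 73.5.
Deadweight loss = W^SO − W^NE = 33.56.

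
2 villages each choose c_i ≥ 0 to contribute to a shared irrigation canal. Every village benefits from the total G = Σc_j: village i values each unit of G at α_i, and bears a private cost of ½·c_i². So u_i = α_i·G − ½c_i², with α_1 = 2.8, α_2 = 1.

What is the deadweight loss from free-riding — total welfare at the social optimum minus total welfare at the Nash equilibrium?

4.42

Village i's FOC: ∂u_i/∂c_i = α_i − c_i = 0, so c_i* = α_i.
NE contributions = (2.8, 1); G = 3.8.
W^NE = (Σα)·G − ½Σα_i² = 3.8² − ½·8.84 = 10.02.
Planner sets c_i = Σα_j = 3.8 for every i, so G^SO = 2·3.8 = 7.6.
W^SO = (Σα)·G^SO − ½·2·(Σα)² = (2/2)·3.8² = 14.44.
Deadweight loss = W^SO − W^NE = 4.42.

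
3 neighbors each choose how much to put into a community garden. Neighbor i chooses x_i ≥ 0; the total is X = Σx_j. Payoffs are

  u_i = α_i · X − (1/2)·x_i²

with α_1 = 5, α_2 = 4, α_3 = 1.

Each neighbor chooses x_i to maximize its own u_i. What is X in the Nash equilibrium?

10

Neighbor i's FOC: ∂u_i/∂x_i = α_i − x_i = 0, so x_i* = α_i.
NE contributions = (5, 4, 1); X = 10.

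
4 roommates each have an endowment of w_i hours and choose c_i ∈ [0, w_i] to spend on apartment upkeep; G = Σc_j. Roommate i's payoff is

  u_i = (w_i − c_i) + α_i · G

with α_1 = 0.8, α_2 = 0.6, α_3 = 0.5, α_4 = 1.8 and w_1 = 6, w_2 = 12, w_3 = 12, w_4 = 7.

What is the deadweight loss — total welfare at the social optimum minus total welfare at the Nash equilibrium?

81

∂u_i/∂c_i = α_i − 1, so roommate i contributes w_i if α_i > 1, else 0.
α_i > 1 for i ∈ {4}; NE contributions (0, 0, 0, 7), G = 7.
W^NE = Σw_i − G^NE + (Σα_i)·G^NE = 37 + 2.7·7 = 55.9.
Planner: ∂(Σu_j)/∂c_i = Σα_j − 1 = 2.7 > 0, so everyone contributes w_i; G^SO = 37, W^SO = 37 + 2.7·37 = 136.9.
Deadweight loss = 81.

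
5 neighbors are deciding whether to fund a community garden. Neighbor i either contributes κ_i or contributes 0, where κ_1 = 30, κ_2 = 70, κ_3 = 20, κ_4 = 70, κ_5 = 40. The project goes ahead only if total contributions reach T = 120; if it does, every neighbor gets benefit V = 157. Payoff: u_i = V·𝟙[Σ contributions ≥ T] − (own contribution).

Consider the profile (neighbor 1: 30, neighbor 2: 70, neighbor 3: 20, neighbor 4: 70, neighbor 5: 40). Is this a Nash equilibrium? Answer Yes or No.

Total = 230 ≥ 120: provided.
Neighbor 1 (pledges 30, payoff 127): dropping to 0 → total 200, payoff 157. Profitable deviation.

No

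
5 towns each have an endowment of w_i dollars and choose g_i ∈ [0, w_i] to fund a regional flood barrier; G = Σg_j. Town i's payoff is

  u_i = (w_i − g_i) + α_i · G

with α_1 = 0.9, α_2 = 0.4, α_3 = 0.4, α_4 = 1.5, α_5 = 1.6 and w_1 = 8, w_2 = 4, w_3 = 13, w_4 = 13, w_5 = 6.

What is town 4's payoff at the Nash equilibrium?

∂u_i/∂g_i = α_i − 1, so town i contributes w_i if α_i > 1, else 0.
α_i > 1 for i ∈ {4, 5}; NE contributions (0, 0, 0, 13, 6), G = 19.
u_4 = (13 − 13) + 1.5·19 = 28.5.

28.5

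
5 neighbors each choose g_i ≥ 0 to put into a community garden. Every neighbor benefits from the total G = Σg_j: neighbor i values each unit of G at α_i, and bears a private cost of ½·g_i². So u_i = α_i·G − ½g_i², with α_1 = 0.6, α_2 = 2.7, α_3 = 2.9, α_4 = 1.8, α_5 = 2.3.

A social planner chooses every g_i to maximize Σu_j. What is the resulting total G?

Planner FOC: ∂(Σu_j)/∂g_i = (Σα_j) − g_i = 0, so g_i^SO = Σα_j = 10.3 for every i; G^SO = 51.5.

51.5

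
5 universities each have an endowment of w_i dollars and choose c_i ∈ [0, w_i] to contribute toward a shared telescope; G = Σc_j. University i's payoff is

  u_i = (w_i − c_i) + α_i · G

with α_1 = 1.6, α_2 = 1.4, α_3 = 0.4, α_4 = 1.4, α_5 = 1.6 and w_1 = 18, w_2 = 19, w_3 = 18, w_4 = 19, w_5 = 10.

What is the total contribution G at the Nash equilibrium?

66

∂u_i/∂c_i = α_i − 1, so university i contributes w_i if α_i > 1, else 0.
α_i > 1 for i ∈ {1, 2, 4, 5}; NE contributions (18, 19, 0, 19, 10), G = 66.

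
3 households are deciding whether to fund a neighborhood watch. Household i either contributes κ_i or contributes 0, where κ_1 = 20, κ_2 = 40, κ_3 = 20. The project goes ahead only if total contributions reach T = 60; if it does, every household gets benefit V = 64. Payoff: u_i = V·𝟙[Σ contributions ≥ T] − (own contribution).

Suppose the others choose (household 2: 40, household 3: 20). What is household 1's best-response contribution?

0

Others' total = 60 ≥ 60; contributing adds cost 20 for no extra benefit.
Best response: 0.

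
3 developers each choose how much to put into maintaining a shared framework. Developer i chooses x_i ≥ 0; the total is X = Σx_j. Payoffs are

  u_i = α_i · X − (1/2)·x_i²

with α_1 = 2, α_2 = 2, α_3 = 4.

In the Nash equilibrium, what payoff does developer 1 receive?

Developer i's FOC: ∂u_i/∂x_i = α_i − x_i = 0, so x_i* = α_i.
NE contributions = (2, 2, 4); X = 8.
u_1 = α_1·X − ½·(x_1)² = 2·8 − ½·2² = 14.

14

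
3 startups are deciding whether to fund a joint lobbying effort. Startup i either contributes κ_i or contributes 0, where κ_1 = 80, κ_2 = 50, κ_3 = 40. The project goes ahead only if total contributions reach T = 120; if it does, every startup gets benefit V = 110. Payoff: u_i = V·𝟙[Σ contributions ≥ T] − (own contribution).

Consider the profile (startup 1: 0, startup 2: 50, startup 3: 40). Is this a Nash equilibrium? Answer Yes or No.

No

Total = 90 < 120: not provided.
Startup 1 (pledges 0, payoff 0): pledging 80 → total 170, payoff 30. Profitable deviation.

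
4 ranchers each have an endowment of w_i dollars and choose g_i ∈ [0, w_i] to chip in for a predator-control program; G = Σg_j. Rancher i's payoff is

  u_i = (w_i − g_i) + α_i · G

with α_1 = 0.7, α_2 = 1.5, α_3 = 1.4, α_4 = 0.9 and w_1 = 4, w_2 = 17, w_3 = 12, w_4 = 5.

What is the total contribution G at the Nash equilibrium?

∂u_i/∂g_i = α_i − 1, so rancher i contributes w_i if α_i > 1, else 0.
α_i > 1 for i ∈ {2, 3}; NE contributions (0, 17, 12, 0), G = 29.

29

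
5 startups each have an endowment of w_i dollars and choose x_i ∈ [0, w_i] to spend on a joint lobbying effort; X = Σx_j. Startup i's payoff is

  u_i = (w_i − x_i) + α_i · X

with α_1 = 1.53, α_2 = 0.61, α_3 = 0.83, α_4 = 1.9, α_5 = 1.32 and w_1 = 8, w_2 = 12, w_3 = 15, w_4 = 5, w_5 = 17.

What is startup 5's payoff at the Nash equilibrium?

∂u_i/∂x_i = α_i − 1, so startup i contributes w_i if α_i > 1, else 0.
α_i > 1 for i ∈ {1, 4, 5}; NE contributions (8, 0, 0, 5, 17), X = 30.
u_5 = (17 − 17) + 1.32·30 = 39.6.

39.6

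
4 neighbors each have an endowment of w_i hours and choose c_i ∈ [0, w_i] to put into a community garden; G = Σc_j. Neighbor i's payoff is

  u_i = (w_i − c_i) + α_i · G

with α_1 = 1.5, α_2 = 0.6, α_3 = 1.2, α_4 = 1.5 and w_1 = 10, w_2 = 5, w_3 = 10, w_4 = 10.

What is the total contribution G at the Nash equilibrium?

∂u_i/∂c_i = α_i − 1, so neighbor i contributes w_i if α_i > 1, else 0.
α_i > 1 for i ∈ {1, 3, 4}; NE contributions (10, 0, 10, 10), G = 30.

30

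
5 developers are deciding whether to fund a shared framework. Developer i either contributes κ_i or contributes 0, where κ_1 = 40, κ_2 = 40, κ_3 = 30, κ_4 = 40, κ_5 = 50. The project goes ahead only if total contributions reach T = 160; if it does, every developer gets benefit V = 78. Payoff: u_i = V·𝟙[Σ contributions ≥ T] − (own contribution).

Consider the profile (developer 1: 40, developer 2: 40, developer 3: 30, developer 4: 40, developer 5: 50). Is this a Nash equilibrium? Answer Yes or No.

No

Total = 200 ≥ 160: provided.
Developer 1 (pledges 40, payoff 38): dropping to 0 → total 160, payoff 78. Profitable deviation.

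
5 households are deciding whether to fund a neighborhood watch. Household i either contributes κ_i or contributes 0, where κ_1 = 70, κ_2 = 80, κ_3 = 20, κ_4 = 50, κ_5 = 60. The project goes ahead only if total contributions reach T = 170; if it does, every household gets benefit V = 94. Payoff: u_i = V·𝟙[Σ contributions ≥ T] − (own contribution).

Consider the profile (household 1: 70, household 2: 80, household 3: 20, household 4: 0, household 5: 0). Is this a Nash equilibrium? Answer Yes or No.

Yes

Total = 170 ≥ 170: provided.
Household 1 (pledges 70, payoff 24): dropping to 0 → total 100, payoff 0. No gain.
Household 2 (pledges 80, payoff 14): dropping to 0 → total 90, payoff 0. No gain.
Household 3 (pledges 20, payoff 74): dropping to 0 → total 150, payoff 0. No gain.
Household 4 (pledges 0, payoff 94): pledging 50 → total 220, payoff 44. No gain.
Household 5 (pledges 0, payoff 94): pledging 60 → total 230, payoff 34. No gain.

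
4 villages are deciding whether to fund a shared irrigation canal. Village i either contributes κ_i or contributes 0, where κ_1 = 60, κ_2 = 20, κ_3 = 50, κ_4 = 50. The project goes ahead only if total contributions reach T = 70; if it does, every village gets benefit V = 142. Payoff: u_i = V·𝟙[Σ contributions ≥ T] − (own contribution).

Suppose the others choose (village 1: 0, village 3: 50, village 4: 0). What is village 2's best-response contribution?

Others' total = 50. Contributing 20 brings total to 70 ≥ 70: gain V − κ_2 = 122.
Best response: 20.

20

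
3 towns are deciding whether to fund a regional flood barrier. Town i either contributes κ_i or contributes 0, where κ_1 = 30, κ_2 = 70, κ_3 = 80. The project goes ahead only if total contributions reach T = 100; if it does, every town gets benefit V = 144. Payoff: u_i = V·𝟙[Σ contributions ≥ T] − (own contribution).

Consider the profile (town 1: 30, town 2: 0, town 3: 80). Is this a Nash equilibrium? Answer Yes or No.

Yes

Total = 110 ≥ 100: provided.
Town 1 (pledges 30, payoff 114): dropping to 0 → total 80, payoff 0. No gain.
Town 2 (pledges 0, payoff 144): pledging 70 → total 180, payoff 74. No gain.
Town 3 (pledges 80, payoff 64): dropping to 0 → total 30, payoff 0. No gain.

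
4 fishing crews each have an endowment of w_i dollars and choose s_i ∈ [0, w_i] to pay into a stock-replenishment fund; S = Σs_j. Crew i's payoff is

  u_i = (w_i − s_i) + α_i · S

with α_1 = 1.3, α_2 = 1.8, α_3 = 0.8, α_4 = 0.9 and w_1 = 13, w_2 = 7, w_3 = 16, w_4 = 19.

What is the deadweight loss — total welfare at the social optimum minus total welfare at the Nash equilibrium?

133

∂u_i/∂s_i = α_i − 1, so crew i contributes w_i if α_i > 1, else 0.
α_i > 1 for i ∈ {1, 2}; NE contributions (13, 7, 0, 0), S = 20.
W^NE = Σw_i − S^NE + (Σα_i)·S^NE = 55 + 3.8·20 = 131.
Planner: ∂(Σu_j)/∂s_i = Σα_j − 1 = 3.8 > 0, so everyone contributes w_i; S^SO = 55, W^SO = 55 + 3.8·55 = 264.
Deadweight loss = 133.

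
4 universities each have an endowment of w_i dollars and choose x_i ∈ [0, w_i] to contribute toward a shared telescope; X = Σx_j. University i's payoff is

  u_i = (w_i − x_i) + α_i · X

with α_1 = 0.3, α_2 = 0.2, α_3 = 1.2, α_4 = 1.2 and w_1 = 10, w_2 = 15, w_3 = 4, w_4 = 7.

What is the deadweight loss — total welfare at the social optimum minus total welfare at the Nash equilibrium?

∂u_i/∂x_i = α_i − 1, so university i contributes w_i if α_i > 1, else 0.
α_i > 1 for i ∈ {3, 4}; NE contributions (0, 0, 4, 7), X = 11.
W^NE = Σw_i − X^NE + (Σα_i)·X^NE = 36 + 1.9·11 = 56.9.
Planner: ∂(Σu_j)/∂x_i = Σα_j − 1 = 1.9 > 0, so everyone contributes w_i; X^SO = 36, W^SO = 36 + 1.9·36 = 104.4.
Deadweight loss = 47.5.

47.5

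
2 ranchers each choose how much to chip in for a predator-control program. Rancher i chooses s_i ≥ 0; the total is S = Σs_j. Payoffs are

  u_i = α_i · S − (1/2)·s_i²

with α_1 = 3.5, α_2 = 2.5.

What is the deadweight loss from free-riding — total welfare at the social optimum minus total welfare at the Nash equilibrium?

Rancher i's FOC: ∂u_i/∂s_i = α_i − s_i = 0, so s_i* = α_i.
NE contributions = (3.5, 2.5); S = 6.
W^NE = (Σα)·S − ½Σα_i² = 6² − ½·18.5 = 26.75.
Planner sets s_i = Σα_j = 6 for every i, so S^SO = 2·6 = 12.
W^SO = (Σα)·S^SO − ½·2·(Σα)² = (2/2)·6² = 36.
Deadweight loss = W^SO − W^NE = 9.25.

9.25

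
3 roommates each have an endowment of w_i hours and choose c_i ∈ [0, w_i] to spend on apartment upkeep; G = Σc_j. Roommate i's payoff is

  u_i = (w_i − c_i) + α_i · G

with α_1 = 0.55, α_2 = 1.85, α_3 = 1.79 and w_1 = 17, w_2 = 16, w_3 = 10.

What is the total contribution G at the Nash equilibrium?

∂u_i/∂c_i = α_i − 1, so roommate i contributes w_i if α_i > 1, else 0.
α_i > 1 for i ∈ {2, 3}; NE contributions (0, 16, 10), G = 26.

26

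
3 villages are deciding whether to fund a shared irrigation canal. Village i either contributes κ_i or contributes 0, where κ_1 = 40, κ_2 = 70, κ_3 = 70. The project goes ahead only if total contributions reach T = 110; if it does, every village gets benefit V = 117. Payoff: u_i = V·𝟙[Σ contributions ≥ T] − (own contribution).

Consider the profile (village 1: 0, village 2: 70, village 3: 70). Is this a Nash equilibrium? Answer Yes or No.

Yes

Total = 140 ≥ 110: provided.
Village 1 (pledges 0, payoff 117): pledging 40 → total 180, payoff 77. No gain.
Village 2 (pledges 70, payoff 47): dropping to 0 → total 70, payoff 0. No gain.
Village 3 (pledges 70, payoff 47): dropping to 0 → total 70, payoff 0. No gain.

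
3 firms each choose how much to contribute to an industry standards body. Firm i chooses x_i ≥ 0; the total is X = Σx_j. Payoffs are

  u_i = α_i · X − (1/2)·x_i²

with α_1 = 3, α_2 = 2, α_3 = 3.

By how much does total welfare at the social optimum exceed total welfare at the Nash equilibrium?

Firm i's FOC: ∂u_i/∂x_i = α_i − x_i = 0, so x_i* = α_i.
NE contributions = (3, 2, 3); X = 8.
W^NE = (Σα)·X − ½Σα_i² = 8² − ½·22 = 53.
Planner sets x_i = Σα_j = 8 for every i, so X^SO = 3·8 = 24.
W^SO = (Σα)·X^SO − ½·3·(Σα)² = (3/2)·8² = 96.
Deadweight loss = W^SO − W^NE = 43.

43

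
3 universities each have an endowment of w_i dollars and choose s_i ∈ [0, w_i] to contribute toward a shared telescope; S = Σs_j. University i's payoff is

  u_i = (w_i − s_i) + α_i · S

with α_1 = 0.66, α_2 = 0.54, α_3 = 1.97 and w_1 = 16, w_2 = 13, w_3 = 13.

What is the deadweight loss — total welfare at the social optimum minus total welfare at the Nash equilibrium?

∂u_i/∂s_i = α_i − 1, so university i contributes w_i if α_i > 1, else 0.
α_i > 1 for i ∈ {3}; NE contributions (0, 0, 13), S = 13.
W^NE = Σw_i − S^NE + (Σα_i)·S^NE = 42 + 2.17·13 = 70.21.
Planner: ∂(Σu_j)/∂s_i = Σα_j − 1 = 2.17 > 0, so everyone contributes w_i; S^SO = 42, W^SO = 42 + 2.17·42 = 133.14.
Deadweight loss = 62.93.

62.93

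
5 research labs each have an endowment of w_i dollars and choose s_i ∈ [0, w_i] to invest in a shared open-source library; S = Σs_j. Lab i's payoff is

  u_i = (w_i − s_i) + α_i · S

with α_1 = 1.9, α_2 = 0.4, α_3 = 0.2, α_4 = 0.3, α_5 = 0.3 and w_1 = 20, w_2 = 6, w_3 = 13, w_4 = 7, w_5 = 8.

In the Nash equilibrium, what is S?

20

∂u_i/∂s_i = α_i − 1, so lab i contributes w_i if α_i > 1, else 0.
α_i > 1 for i ∈ {1}; NE contributions (20, 0, 0, 0, 0), S = 20.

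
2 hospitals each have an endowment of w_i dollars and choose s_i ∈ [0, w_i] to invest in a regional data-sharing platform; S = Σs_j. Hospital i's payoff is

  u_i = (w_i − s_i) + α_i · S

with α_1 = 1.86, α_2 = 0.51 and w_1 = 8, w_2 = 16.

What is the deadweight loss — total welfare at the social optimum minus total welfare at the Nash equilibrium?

∂u_i/∂s_i = α_i − 1, so hospital i contributes w_i if α_i > 1, else 0.
α_i > 1 for i ∈ {1}; NE contributions (8, 0), S = 8.
W^NE = Σw_i − S^NE + (Σα_i)·S^NE = 24 + 1.37·8 = 34.96.
Planner: ∂(Σu_j)/∂s_i = Σα_j − 1 = 1.37 > 0, so everyone contributes w_i; S^SO = 24, W^SO = 24 + 1.37·24 = 56.88.
Deadweight loss = 21.92.

21.92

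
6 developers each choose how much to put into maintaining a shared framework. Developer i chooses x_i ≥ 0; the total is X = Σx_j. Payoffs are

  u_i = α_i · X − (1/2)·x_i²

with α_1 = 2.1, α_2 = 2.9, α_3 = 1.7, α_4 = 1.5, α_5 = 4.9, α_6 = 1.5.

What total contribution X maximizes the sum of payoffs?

87.6

Planner FOC: ∂(Σu_j)/∂x_i = (Σα_j) − x_i = 0, so x_i^SO = Σα_j = 14.6 for every i; X^SO = 87.6.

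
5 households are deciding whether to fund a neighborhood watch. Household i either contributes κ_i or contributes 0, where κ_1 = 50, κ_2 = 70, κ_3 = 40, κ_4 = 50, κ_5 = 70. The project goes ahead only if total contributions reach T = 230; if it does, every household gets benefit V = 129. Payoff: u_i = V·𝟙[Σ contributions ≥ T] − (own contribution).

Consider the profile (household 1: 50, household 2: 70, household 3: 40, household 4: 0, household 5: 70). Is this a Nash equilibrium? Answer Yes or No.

Yes

Total = 230 ≥ 230: provided.
Household 1 (pledges 50, payoff 79): dropping to 0 → total 180, payoff 0. No gain.
Household 2 (pledges 70, payoff 59): dropping to 0 → total 160, payoff 0. No gain.
Household 3 (pledges 40, payoff 89): dropping to 0 → total 190, payoff 0. No gain.
Household 4 (pledges 0, payoff 129): pledging 50 → total 280, payoff 79. No gain.
Household 5 (pledges 70, payoff 59): dropping to 0 → total 160, payoff 0. No gain.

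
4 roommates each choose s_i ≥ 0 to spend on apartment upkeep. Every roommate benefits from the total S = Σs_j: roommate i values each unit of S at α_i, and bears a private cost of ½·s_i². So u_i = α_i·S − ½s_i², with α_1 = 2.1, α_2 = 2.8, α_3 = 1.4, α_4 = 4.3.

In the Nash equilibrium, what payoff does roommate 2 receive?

Roommate i's FOC: ∂u_i/∂s_i = α_i − s_i = 0, so s_i* = α_i.
NE contributions = (2.1, 2.8, 1.4, 4.3); S = 10.6.
u_2 = α_2·S − ½·(s_2)² = 2.8·10.6 − ½·2.8² = 25.76.

25.76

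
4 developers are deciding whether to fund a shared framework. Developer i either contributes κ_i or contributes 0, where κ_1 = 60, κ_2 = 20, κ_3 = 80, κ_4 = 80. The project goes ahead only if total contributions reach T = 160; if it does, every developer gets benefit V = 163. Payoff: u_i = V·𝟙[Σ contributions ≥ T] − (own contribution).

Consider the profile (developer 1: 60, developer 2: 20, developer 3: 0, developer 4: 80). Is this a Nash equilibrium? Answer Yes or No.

Total = 160 ≥ 160: provided.
Developer 1 (pledges 60, payoff 103): dropping to 0 → total 100, payoff 0. No gain.
Developer 2 (pledges 20, payoff 143): dropping to 0 → total 140, payoff 0. No gain.
Developer 3 (pledges 0, payoff 163): pledging 80 → total 240, payoff 83. No gain.
Developer 4 (pledges 80, payoff 83): dropping to 0 → total 80, payoff 0. No gain.

Yes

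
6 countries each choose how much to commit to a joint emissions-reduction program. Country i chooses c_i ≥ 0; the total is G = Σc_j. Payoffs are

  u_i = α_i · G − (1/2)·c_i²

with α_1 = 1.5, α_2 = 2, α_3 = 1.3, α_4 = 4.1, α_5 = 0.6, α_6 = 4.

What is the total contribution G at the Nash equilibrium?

13.5

Country i's FOC: ∂u_i/∂c_i = α_i − c_i = 0, so c_i* = α_i.
NE contributions = (1.5, 2, 1.3, 4.1, 0.6, 4); G = 13.5.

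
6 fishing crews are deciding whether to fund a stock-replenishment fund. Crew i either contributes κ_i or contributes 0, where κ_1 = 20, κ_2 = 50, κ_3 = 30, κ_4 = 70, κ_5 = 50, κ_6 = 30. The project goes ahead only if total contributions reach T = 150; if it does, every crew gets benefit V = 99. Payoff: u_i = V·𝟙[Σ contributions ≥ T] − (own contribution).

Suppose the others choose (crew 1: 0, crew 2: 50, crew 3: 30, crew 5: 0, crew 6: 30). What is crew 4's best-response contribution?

70

Others' total = 110. Contributing 70 brings total to 180 ≥ 150: gain V − κ_4 = 29.
Best response: 70.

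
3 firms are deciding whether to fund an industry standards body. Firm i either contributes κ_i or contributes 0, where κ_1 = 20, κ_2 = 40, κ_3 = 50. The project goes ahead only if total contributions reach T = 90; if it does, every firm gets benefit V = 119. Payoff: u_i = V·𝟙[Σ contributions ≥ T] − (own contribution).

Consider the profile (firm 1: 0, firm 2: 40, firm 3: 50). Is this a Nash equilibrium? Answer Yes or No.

Total = 90 ≥ 90: provided.
Firm 1 (pledges 0, payoff 119): pledging 20 → total 110, payoff 99. No gain.
Firm 2 (pledges 40, payoff 79): dropping to 0 → total 50, payoff 0. No gain.
Firm 3 (pledges 50, payoff 69): dropping to 0 → total 40, payoff 0. No gain.

Yes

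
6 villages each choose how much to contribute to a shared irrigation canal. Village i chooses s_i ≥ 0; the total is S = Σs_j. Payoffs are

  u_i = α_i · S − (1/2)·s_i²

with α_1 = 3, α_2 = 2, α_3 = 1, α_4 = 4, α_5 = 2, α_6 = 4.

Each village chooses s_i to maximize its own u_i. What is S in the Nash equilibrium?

16

Village i's FOC: ∂u_i/∂s_i = α_i − s_i = 0, so s_i* = α_i.
NE contributions = (3, 2, 1, 4, 2, 4); S = 16.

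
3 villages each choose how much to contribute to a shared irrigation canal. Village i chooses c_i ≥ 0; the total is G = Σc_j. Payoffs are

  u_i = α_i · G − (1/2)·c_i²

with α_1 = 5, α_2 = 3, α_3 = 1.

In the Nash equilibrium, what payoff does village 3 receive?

8.5

Village i's FOC: ∂u_i/∂c_i = α_i − c_i = 0, so c_i* = α_i.
NE contributions = (5, 3, 1); G = 9.
u_3 = α_3·G − ½·(c_3)² = 1·9 − ½·1² = 8.5.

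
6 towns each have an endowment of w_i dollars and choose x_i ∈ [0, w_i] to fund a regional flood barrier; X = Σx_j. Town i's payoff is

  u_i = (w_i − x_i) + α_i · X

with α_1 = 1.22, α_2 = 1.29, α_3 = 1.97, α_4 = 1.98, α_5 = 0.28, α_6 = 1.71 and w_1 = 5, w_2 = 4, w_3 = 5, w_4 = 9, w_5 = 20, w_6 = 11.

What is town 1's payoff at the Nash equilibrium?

41.48

∂u_i/∂x_i = α_i − 1, so town i contributes w_i if α_i > 1, else 0.
α_i > 1 for i ∈ {1, 2, 3, 4, 6}; NE contributions (5, 4, 5, 9, 0, 11), X = 34.
u_1 = (5 − 5) + 1.22·34 = 41.48.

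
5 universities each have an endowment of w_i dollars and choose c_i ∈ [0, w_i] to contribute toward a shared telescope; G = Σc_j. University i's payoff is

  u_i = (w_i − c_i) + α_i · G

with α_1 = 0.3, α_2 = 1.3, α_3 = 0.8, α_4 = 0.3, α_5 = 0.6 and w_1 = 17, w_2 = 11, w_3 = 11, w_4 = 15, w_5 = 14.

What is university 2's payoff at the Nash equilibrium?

∂u_i/∂c_i = α_i − 1, so university i contributes w_i if α_i > 1, else 0.
α_i > 1 for i ∈ {2}; NE contributions (0, 11, 0, 0, 0), G = 11.
u_2 = (11 − 11) + 1.3·11 = 14.3.

14.3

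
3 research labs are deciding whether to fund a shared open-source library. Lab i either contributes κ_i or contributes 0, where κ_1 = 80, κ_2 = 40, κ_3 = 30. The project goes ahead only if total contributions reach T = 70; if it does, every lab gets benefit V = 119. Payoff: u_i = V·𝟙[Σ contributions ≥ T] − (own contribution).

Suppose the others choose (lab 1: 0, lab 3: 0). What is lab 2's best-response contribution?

Others' total = 0. Even contributing 40 gives 40 < 70: no benefit either way.
Best response: 0.

0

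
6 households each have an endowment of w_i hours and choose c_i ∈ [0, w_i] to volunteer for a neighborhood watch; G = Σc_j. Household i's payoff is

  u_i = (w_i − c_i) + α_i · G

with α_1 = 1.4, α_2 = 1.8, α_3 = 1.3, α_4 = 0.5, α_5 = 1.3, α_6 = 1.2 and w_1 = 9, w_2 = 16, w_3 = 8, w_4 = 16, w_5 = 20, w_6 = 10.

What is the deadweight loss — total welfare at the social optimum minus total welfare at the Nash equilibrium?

∂u_i/∂c_i = α_i − 1, so household i contributes w_i if α_i > 1, else 0.
α_i > 1 for i ∈ {1, 2, 3, 5, 6}; NE contributions (9, 16, 8, 0, 20, 10), G = 63.
W^NE = Σw_i − G^NE + (Σα_i)·G^NE = 79 + 6.5·63 = 488.5.
Planner: ∂(Σu_j)/∂c_i = Σα_j − 1 = 6.5 > 0, so everyone contributes w_i; G^SO = 79, W^SO = 79 + 6.5·79 = 592.5.
Deadweight loss = 104.

104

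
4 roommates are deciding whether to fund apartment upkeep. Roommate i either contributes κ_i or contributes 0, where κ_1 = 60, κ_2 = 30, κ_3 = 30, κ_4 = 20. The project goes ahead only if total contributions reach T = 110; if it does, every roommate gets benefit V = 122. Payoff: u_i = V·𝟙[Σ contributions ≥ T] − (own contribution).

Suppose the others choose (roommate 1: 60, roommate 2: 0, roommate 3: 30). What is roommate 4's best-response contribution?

20

Others' total = 90. Contributing 20 brings total to 110 ≥ 110: gain V − κ_4 = 102.
Best response: 20.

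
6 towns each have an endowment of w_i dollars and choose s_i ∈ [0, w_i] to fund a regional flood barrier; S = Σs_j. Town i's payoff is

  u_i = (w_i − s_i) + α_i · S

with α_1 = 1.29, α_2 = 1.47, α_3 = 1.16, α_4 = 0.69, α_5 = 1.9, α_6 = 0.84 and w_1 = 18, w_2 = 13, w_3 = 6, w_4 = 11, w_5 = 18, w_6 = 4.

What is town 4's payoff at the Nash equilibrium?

∂u_i/∂s_i = α_i − 1, so town i contributes w_i if α_i > 1, else 0.
α_i > 1 for i ∈ {1, 2, 3, 5}; NE contributions (18, 13, 6, 0, 18, 0), S = 55.
u_4 = (11 − 0) + 0.69·55 = 48.95.

48.95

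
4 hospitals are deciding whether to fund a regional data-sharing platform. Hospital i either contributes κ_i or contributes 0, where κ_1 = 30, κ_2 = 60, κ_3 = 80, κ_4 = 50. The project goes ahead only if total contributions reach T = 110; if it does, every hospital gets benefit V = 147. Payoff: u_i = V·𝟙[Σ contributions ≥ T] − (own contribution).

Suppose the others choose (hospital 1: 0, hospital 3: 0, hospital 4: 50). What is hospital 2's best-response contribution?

Others' total = 50. Contributing 60 brings total to 110 ≥ 110: gain V − κ_2 = 87.
Best response: 60.

60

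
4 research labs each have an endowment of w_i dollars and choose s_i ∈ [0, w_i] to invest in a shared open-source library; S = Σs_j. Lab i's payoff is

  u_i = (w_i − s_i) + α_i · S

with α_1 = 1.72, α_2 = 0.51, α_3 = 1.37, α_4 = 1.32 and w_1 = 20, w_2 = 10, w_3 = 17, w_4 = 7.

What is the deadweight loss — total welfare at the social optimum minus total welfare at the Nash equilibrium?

∂u_i/∂s_i = α_i − 1, so lab i contributes w_i if α_i > 1, else 0.
α_i > 1 for i ∈ {1, 3, 4}; NE contributions (20, 0, 17, 7), S = 44.
W^NE = Σw_i − S^NE + (Σα_i)·S^NE = 54 + 3.92·44 = 226.48.
Planner: ∂(Σu_j)/∂s_i = Σα_j − 1 = 3.92 > 0, so everyone contributes w_i; S^SO = 54, W^SO = 54 + 3.92·54 = 265.68.
Deadweight loss = 39.2.

39.2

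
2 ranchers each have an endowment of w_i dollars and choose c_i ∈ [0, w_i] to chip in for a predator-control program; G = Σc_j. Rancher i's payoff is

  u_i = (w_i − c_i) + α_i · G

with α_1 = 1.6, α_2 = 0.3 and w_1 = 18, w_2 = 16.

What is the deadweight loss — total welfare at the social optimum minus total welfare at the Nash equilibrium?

14.4

∂u_i/∂c_i = α_i − 1, so rancher i contributes w_i if α_i > 1, else 0.
α_i > 1 for i ∈ {1}; NE contributions (18, 0), G = 18.
W^NE = Σw_i − G^NE + (Σα_i)·G^NE = 34 + 0.9·18 = 50.2.
Planner: ∂(Σu_j)/∂c_i = Σα_j − 1 = 0.9 > 0, so everyone contributes w_i; G^SO = 34, W^SO = 34 + 0.9·34 = 64.6.
Deadweight loss = 14.4.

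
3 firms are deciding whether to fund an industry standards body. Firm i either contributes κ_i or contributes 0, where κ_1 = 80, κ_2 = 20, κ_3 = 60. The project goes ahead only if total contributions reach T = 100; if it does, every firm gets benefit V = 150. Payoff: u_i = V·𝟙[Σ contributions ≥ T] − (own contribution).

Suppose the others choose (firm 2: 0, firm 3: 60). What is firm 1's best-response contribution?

Others' total = 60. Contributing 80 brings total to 140 ≥ 100: gain V − κ_1 = 70.
Best response: 80.

80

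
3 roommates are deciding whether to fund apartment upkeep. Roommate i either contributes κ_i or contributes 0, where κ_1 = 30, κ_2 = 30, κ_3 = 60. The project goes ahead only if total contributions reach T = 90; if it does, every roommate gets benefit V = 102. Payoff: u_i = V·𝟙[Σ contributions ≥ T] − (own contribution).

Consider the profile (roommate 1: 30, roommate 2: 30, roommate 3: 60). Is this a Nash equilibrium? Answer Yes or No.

Total = 120 ≥ 90: provided.
Roommate 1 (pledges 30, payoff 72): dropping to 0 → total 90, payoff 102. Profitable deviation.

No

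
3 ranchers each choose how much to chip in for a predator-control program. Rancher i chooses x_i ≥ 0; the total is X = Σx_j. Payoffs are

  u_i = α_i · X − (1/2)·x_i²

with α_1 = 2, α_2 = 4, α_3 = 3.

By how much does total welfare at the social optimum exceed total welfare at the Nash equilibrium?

55

Rancher i's FOC: ∂u_i/∂x_i = α_i − x_i = 0, so x_i* = α_i.
NE contributions = (2, 4, 3); X = 9.
W^NE = (Σα)·X − ½Σα_i² = 9² − ½·29 = 66.5.
Planner sets x_i = Σα_j = 9 for every i, so X^SO = 3·9 = 27.
W^SO = (Σα)·X^SO − ½·3·(Σα)² = (3/2)·9² = 121.5.
Deadweight loss = W^SO − W^NE = 55.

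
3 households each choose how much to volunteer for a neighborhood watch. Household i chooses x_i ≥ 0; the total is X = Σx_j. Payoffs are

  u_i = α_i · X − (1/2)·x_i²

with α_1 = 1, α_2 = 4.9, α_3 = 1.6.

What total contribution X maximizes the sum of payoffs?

22.5

Planner FOC: ∂(Σu_j)/∂x_i = (Σα_j) − x_i = 0, so x_i^SO = Σα_j = 7.5 for every i; X^SO = 22.5.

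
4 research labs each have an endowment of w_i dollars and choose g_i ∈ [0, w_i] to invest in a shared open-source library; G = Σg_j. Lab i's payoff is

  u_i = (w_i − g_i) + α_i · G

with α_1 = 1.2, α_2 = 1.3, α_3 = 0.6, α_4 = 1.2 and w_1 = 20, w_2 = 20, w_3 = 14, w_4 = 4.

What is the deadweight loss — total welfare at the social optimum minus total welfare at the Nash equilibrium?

∂u_i/∂g_i = α_i − 1, so lab i contributes w_i if α_i > 1, else 0.
α_i > 1 for i ∈ {1, 2, 4}; NE contributions (20, 20, 0, 4), G = 44.
W^NE = Σw_i − G^NE + (Σα_i)·G^NE = 58 + 3.3·44 = 203.2.
Planner: ∂(Σu_j)/∂g_i = Σα_j − 1 = 3.3 > 0, so everyone contributes w_i; G^SO = 58, W^SO = 58 + 3.3·58 = 249.4.
Deadweight loss = 46.2.

46.2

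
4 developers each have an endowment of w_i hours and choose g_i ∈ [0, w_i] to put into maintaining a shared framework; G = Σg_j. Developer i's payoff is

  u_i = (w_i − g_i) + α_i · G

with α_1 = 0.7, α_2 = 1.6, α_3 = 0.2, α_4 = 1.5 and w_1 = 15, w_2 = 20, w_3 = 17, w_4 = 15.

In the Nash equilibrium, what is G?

∂u_i/∂g_i = α_i − 1, so developer i contributes w_i if α_i > 1, else 0.
α_i > 1 for i ∈ {2, 4}; NE contributions (0, 20, 0, 15), G = 35.

35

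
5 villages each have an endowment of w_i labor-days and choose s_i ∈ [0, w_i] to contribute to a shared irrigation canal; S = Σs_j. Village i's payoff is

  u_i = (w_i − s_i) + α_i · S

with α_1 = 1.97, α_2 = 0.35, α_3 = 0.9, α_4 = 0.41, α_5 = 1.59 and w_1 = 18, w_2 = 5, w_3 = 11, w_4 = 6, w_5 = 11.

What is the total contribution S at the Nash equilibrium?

29

∂u_i/∂s_i = α_i − 1, so village i contributes w_i if α_i > 1, else 0.
α_i > 1 for i ∈ {1, 5}; NE contributions (18, 0, 0, 0, 11), S = 29.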